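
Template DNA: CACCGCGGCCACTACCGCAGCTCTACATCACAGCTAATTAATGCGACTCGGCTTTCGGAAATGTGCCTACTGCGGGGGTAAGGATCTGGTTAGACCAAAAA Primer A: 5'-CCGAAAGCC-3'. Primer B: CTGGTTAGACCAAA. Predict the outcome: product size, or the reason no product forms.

Primer A (CCGAAAGCC) has reverse complement GGCTTTCGG, which matches the top strand at positions 50–58; primer A anneals to the top strand there with its 3' end pointing upstream toward position 50.
Primer B (CTGGTTAGACCAAA) matches the top strand directly at positions 86–99; it anneals to the bottom strand with its 3' end pointing downstream toward position 99.
The 3' ends diverge (primer A extends toward position 1, primer B toward position 101), so the primers never converge on a shared product.

No product — the primers' 3' ends point away from each other.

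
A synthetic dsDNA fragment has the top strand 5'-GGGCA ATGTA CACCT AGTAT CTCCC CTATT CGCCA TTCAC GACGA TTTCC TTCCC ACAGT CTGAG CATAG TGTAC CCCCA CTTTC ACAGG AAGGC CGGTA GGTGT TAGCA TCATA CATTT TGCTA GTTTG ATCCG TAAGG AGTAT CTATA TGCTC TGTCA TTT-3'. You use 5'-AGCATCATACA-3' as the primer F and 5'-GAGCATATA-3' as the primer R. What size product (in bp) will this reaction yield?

Scanning the template, AGCATCATACA occurs at positions 107–117; this primer anneals to the bottom strand there with its 3' end pointing downstream.
Reverse complement of the reverse primer: TATATGCTC. This occurs on the top strand at positions 147–155.
The product runs from position 107 to position 155, so its length is 155 − 107 + 1 = 49 bp.

49 bp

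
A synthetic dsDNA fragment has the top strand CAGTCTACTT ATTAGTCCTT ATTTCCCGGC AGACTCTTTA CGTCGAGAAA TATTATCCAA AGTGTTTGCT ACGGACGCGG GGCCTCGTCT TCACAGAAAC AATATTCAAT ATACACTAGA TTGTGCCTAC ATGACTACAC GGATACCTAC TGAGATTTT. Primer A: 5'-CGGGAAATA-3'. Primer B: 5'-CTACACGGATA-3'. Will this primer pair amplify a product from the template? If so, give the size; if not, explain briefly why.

Primer A (CGGGAAATA) has reverse complement TATTTCCCG, which matches the top strand at positions 20–28; primer A anneals to the top strand there with its 3' end pointing upstream toward position 20.
Primer B (CTACACGGATA) matches the top strand directly at positions 135–145; it anneals to the bottom strand with its 3' end pointing downstream toward position 145.
The 3' ends diverge (primer A extends toward position 1, primer B toward position 159), so the primers never converge on a shared product.

No product — the primers' 3' ends point away from each other.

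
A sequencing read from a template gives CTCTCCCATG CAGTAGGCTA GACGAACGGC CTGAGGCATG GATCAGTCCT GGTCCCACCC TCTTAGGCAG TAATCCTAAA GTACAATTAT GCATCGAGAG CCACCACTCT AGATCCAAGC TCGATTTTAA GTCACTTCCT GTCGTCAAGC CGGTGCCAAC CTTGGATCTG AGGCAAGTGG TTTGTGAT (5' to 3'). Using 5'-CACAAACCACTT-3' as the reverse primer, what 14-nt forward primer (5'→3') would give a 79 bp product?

The reverse primer's reverse complement AAGTGGTTTGTG matches the template at positions 175–186, so the product ends at position 186.
A 79 bp product then starts at position 186 − 79 + 1 = 108.
The forward primer is identical to the top strand there: TCTAGATCCAAGCT.

5'-TCTAGATCCAAGCT-3'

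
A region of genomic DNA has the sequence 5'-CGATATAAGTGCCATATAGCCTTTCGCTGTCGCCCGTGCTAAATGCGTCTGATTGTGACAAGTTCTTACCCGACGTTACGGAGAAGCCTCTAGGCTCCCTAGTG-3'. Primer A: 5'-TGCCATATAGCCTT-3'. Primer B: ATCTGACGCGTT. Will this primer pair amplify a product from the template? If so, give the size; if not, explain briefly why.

No product — primer B has no binding site in the template.

Primer B (ATCTGACGCGTT) does not match the top strand, and its reverse complement AACGCGTCAGAT does not match either.
With no annealing site for primer B, no amplification occurs.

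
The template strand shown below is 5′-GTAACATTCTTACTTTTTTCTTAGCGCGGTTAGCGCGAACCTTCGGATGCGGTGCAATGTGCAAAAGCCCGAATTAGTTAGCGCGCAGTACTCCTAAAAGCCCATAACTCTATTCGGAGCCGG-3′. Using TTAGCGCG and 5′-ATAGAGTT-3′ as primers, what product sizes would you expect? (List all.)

The forward primer TTAGCGCG matches the top strand at positions 21–28, 30–37, 78–85.
The reverse primer's reverse complement is AACTCTAT, matching at positions 106–113.
Each forward site pairs with the reverse site to give a product ending at position 113: sizes 93, 84, 36 bp.

93 bp, 84 bp, 36 bp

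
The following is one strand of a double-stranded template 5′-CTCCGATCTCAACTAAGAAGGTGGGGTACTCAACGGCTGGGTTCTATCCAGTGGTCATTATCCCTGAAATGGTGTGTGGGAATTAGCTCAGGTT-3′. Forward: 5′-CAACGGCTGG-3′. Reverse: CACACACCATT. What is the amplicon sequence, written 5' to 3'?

The forward primer matches the template at positions 31–40.
Taking the reverse complement of CACACACCATT gives AATGGTGTGTG, found at positions 68–78 on the template; the primer anneals here to the top strand with its 3' end pointing upstream.
The product is the template from position 31 through 78 (48 bp).

5'-CAACGGCTGGGTTCTATCCAGTGGTCATTATCCCTGAAATGGTGTGTG-3'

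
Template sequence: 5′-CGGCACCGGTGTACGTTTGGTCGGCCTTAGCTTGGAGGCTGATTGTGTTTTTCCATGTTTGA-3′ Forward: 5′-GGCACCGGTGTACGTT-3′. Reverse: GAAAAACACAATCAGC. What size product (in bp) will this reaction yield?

The forward primer matches the template at positions 2–17.
Taking the reverse complement of GAAAAACACAATCAGC gives GCTGATTGTGTTTTTC, found at positions 38–53 on the template; the primer anneals here to the top strand with its 3' end pointing upstream.
Product length = (reverse-primer end) − (forward-primer start) + 1 = 53 − 2 + 1 = 52 bp.

52 bp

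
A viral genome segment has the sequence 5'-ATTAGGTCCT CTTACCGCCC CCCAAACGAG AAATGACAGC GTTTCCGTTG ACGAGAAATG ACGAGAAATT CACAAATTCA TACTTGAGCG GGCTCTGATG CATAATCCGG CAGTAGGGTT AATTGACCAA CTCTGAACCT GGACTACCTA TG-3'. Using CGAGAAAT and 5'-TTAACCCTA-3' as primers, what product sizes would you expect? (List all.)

96 bp, 71 bp, 61 bp

The forward primer CGAGAAAT matches the top strand at positions 27–34, 52–59, 62–69.
The reverse primer's reverse complement is TAGGGTTAA, matching at positions 114–122.
Each forward site pairs with the reverse site to give a product ending at position 122: sizes 96, 71, 61 bp.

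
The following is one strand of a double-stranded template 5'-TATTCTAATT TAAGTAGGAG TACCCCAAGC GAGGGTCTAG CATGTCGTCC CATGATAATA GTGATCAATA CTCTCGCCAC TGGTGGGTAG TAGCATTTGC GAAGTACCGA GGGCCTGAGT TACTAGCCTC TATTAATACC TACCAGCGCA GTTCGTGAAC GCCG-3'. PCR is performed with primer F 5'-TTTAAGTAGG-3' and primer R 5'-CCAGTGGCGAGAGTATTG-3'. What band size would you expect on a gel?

The forward primer matches the template at positions 9–18.
Reverse complement of the reverse primer: CAATACTCTCGCCACTGG. This occurs on the top strand at positions 66–83.
The product runs from position 9 to position 83, so its length is 83 − 9 + 1 = 75 bp.

75 bp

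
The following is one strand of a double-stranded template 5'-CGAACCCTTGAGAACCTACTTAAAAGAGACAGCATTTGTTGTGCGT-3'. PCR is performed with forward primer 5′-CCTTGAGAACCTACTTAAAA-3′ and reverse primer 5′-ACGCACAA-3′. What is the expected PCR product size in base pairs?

The forward primer matches the template at positions 6–25.
Taking the reverse complement of ACGCACAA gives TTGTGCGT, found at positions 39–46 on the template; the primer anneals here to the top strand with its 3' end pointing upstream.
The product runs from position 6 to position 46, so its length is 46 − 6 + 1 = 41 bp.

41 bp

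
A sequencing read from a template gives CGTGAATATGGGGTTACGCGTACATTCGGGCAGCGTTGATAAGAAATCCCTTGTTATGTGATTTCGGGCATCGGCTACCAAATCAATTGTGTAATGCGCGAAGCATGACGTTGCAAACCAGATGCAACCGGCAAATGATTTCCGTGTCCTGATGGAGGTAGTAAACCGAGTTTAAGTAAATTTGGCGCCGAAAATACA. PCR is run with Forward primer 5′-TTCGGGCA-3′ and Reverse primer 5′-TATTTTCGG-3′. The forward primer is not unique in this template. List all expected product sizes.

172 bp, 134 bp

The forward primer TTCGGGCA matches the top strand at positions 25–32, 63–70.
The reverse primer's reverse complement is CCGAAAATA, matching at positions 188–196.
Each forward site pairs with the reverse site to give a product ending at position 196: sizes 172, 134 bp.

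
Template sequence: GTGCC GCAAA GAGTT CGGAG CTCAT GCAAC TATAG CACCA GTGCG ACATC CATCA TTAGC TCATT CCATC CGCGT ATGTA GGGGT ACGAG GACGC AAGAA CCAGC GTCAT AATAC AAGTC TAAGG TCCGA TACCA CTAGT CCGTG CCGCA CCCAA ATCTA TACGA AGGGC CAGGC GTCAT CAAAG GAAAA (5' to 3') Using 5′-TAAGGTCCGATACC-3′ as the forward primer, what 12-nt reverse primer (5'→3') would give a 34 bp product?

5'-TGGGTGCGGCAC-3'

The forward primer binds at positions 121–134, so a 34 bp product ends at position 121 + 34 − 1 = 154.
The reverse primer anneals to the top strand over positions 143–154, i.e. to GTGCCGCACCCA.
Its sequence written 5'→3' is the reverse complement: TGGGTGCGGCAC.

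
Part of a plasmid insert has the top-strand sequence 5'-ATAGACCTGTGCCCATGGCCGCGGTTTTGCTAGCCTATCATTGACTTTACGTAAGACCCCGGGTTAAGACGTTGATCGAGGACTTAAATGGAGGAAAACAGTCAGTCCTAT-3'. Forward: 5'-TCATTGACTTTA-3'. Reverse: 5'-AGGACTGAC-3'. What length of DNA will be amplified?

Forward primer TCATTGACTTTA is found on the top strand at positions 38–49.
Taking the reverse complement of AGGACTGAC gives GTCAGTCCT, found at positions 101–109 on the template; the primer anneals here to the top strand with its 3' end pointing upstream.
Amplicon spans positions 38–109: 72 bp.

72 bp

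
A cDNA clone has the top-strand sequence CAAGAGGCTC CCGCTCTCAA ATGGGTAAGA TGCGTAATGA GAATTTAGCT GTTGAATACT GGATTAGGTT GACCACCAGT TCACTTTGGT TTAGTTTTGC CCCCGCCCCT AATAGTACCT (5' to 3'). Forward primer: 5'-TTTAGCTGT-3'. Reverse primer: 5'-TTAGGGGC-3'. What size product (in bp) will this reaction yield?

69 bp

The forward primer matches the template at positions 44–52.
The reverse primer's reverse complement is GCCCCTAA, which matches the template at positions 105–112.
The product runs from position 44 to position 112, so its length is 112 − 44 + 1 = 69 bp.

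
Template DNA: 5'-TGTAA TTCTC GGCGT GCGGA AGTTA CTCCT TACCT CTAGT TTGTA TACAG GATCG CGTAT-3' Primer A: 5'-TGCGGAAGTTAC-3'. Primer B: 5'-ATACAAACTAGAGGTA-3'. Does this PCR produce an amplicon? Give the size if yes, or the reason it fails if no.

Primer A (TGCGGAAGTTAC) matches the top strand at positions 15–26; it acts as a forward primer.
Primer B's reverse complement is TACCTCTAGTTTGTAT, matching the top strand at positions 31–46; it acts as a reverse primer.
The 3' ends face each other across positions 15–46, giving a 32 bp product.

Yes — a 32 bp product.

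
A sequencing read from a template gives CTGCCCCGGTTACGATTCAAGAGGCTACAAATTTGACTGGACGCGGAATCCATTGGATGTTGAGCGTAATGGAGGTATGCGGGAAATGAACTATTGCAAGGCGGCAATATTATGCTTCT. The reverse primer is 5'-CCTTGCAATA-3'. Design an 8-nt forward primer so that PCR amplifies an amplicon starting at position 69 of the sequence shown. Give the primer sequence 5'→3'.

The reverse primer's reverse complement TATTGCAAGG matches the template at positions 92–101; the product starts at position 69.
The forward primer is identical to the top strand over positions 69–76: ATGGAGGT.

5'-ATGGAGGT-3'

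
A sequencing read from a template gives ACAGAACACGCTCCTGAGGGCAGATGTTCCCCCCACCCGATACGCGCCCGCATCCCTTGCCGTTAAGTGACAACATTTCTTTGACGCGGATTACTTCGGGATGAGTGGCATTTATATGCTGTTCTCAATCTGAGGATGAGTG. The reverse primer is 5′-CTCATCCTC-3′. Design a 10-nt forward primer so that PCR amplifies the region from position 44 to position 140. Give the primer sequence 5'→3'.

5'-GCGCCCGCAT-3'

The reverse primer's reverse complement GAGGATGAG matches the template at positions 132–140; the product starts at position 44.
The forward primer is identical to the top strand over positions 44–53: GCGCCCGCAT.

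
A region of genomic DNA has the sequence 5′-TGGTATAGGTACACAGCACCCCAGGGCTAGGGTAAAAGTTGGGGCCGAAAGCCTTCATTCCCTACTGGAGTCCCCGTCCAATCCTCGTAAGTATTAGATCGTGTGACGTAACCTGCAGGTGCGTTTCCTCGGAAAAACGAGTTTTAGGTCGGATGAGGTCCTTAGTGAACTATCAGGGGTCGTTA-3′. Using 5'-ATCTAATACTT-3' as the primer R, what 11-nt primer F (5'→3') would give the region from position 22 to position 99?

5'-CAGGGCTAGGG-3'

The reverse primer's reverse complement AAGTATTAGAT matches the template at positions 89–99; the product starts at position 22.
The forward primer is identical to the top strand over positions 22–32: CAGGGCTAGGG.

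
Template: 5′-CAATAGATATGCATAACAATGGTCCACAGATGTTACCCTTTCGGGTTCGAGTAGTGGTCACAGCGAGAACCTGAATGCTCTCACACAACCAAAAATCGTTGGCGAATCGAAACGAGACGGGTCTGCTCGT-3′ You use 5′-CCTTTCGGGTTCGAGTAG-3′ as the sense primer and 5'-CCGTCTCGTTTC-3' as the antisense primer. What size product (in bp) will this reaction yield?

Forward primer CCTTTCGGGTTCGAGTAG is found on the top strand at positions 37–54.
Taking the reverse complement of CCGTCTCGTTTC gives GAAACGAGACGG, found at positions 109–120 on the template; the primer anneals here to the top strand with its 3' end pointing upstream.
Amplicon spans positions 37–120: 84 bp.

84 bp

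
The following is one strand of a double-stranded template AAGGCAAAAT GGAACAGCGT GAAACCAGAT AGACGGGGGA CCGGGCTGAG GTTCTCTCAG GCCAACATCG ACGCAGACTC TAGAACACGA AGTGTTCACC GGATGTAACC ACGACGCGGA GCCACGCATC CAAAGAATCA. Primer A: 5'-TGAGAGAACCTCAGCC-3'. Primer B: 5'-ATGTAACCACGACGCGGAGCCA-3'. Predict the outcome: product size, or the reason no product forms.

Primer A (TGAGAGAACCTCAGCC) has reverse complement GGCTGAGGTTCTCTCA, which matches the top strand at positions 44–59; primer A anneals to the top strand there with its 3' end pointing upstream toward position 44.
Primer B (ATGTAACCACGACGCGGAGCCA) matches the top strand directly at positions 103–124; it anneals to the bottom strand with its 3' end pointing downstream toward position 124.
The 3' ends diverge (primer A extends toward position 1, primer B toward position 140), so the primers never converge on a shared product.

No product — the primers' 3' ends point away from each other.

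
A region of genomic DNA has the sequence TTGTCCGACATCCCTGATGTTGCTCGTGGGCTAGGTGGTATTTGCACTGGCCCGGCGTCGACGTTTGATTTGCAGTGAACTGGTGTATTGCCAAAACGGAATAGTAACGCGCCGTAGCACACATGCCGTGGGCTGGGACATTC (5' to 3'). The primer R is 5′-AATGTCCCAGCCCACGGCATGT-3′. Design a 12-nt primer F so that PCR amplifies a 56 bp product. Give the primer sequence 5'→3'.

5'-ATTGCCAAAACG-3'

The reverse primer's reverse complement ACATGCCGTGGGCTGGGACATT matches the template at positions 121–142, so the product ends at position 142.
A 56 bp product then starts at position 142 − 56 + 1 = 87.
The forward primer is identical to the top strand there: ATTGCCAAAACG.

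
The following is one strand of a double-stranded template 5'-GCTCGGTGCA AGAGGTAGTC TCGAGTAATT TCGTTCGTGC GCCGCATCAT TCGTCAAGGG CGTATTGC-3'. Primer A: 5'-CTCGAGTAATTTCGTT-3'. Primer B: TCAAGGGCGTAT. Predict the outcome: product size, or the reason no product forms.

Primer A (CTCGAGTAATTTCGTT) matches the top strand at positions 20–35 (3' end points downstream).
Primer B (TCAAGGGCGTAT) also matches the top strand directly, at positions 54–65 — its reverse complement ATACGCCCTTGA is not present.
Both primers anneal to the bottom strand with 3' ends pointing the same way, so neither can prime synthesis back toward the other.

No product — both primers anneal to the same strand and extend in the same direction.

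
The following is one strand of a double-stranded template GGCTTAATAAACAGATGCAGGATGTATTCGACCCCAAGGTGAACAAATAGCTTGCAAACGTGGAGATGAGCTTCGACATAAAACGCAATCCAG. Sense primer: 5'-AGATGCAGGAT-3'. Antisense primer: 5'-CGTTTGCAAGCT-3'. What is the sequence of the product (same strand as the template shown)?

5'-AGATGCAGGATGTATTCGACCCCAAGGTGAACAAATAGCTTGCAAACG-3'

Forward primer AGATGCAGGAT is found on the top strand at positions 13–23.
Taking the reverse complement of CGTTTGCAAGCT gives AGCTTGCAAACG, found at positions 49–60 on the template; the primer anneals here to the top strand with its 3' end pointing upstream.
The product is the template from position 13 through 60 (48 bp).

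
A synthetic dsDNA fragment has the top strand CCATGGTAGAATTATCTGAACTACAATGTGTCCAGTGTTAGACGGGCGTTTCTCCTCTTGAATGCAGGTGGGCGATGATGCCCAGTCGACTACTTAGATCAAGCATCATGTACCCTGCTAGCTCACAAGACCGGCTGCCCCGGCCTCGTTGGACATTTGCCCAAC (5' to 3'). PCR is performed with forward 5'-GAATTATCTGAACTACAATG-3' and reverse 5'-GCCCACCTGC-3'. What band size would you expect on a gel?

Forward primer GAATTATCTGAACTACAATG is found on the top strand at positions 9–28.
Taking the reverse complement of GCCCACCTGC gives GCAGGTGGGC, found at positions 64–73 on the template; the primer anneals here to the top strand with its 3' end pointing upstream.
Product length = (reverse-primer end) − (forward-primer start) + 1 = 73 − 9 + 1 = 65 bp.

65 bp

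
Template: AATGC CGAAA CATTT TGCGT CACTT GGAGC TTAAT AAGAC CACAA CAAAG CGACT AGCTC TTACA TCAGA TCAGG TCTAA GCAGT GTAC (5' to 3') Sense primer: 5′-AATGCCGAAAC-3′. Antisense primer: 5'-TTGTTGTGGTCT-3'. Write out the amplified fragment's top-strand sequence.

The forward primer matches the template at positions 1–11.
The reverse primer's reverse complement is AGACCACAACAA, which matches the template at positions 37–48.
The product is the template from position 1 through 48 (48 bp).

5'-AATGCCGAAACATTTTGCGTCACTTGGAGCTTAATAAGACCACAACAA-3'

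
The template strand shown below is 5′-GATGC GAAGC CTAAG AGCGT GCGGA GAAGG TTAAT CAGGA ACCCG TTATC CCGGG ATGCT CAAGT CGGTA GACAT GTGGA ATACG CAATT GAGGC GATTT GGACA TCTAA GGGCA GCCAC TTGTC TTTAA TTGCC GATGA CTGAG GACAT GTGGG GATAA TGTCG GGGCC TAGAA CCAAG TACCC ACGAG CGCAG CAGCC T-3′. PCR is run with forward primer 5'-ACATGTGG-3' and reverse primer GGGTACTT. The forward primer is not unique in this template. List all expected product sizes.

The forward primer ACATGTGG matches the top strand at positions 72–79, 147–154.
The reverse primer's reverse complement is AAGTACCC, matching at positions 178–185.
Each forward site pairs with the reverse site to give a product ending at position 185: sizes 114, 39 bp.

114 bp, 39 bp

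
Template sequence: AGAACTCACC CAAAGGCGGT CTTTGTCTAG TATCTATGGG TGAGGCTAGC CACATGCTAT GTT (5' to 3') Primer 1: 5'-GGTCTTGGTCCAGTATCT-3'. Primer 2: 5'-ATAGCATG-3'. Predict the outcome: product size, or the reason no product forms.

No product — primer 1 has no binding site in the template.

Primer 1 (GGTCTTGGTCCAGTATCT) does not match the top strand, and its reverse complement AGATACTGGACCAAGACC does not match either.
With no annealing site for primer 1, no amplification occurs.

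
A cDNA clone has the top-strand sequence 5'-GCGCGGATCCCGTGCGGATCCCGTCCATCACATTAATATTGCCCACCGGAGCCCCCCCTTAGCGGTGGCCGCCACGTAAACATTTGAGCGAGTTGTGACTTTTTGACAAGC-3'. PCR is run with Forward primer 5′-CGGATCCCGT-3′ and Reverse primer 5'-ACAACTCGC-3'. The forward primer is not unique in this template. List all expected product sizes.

The forward primer CGGATCCCGT matches the top strand at positions 4–13, 15–24.
The reverse primer's reverse complement is GCGAGTTGT, matching at positions 88–96.
Each forward site pairs with the reverse site to give a product ending at position 96: sizes 93, 82 bp.

93 bp, 82 bp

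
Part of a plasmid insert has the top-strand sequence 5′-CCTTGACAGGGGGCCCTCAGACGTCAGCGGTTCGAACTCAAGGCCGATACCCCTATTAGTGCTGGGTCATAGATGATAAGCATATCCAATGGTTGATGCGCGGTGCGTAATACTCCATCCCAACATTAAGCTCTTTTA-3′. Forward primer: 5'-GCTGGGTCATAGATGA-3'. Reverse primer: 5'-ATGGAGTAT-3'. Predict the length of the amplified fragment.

58 bp

Scanning the template, GCTGGGTCATAGATGA occurs at positions 61–76; this primer anneals to the bottom strand there with its 3' end pointing downstream.
Reverse complement of the reverse primer: ATACTCCAT. This occurs on the top strand at positions 110–118.
The product runs from position 61 to position 118, so its length is 118 − 61 + 1 = 58 bp.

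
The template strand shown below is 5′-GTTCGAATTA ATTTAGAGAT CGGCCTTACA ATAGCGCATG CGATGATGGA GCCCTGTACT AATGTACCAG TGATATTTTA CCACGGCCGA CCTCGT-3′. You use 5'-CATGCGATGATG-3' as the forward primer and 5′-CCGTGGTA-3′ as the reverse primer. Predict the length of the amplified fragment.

50 bp

The forward primer matches the template at positions 37–48.
Taking the reverse complement of CCGTGGTA gives TACCACGG, found at positions 79–86 on the template; the primer anneals here to the top strand with its 3' end pointing upstream.
Product length = (reverse-primer end) − (forward-primer start) + 1 = 86 − 37 + 1 = 50 bp.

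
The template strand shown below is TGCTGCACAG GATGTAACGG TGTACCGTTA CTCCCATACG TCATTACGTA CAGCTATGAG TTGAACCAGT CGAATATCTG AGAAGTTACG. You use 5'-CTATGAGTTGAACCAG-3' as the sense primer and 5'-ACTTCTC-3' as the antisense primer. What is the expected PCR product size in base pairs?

Scanning the template, CTATGAGTTGAACCAG occurs at positions 54–69; this primer anneals to the bottom strand there with its 3' end pointing downstream.
The reverse primer's reverse complement is GAGAAGT, which matches the template at positions 80–86.
The product runs from position 54 to position 86, so its length is 86 − 54 + 1 = 33 bp.

33 bp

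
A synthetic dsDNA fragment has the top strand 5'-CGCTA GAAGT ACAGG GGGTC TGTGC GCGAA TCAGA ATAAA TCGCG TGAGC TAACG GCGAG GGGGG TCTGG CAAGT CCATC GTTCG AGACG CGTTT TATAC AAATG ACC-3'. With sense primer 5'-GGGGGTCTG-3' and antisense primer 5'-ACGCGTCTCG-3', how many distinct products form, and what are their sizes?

Two products: 80 bp, 33 bp

The forward primer GGGGGTCTG matches the top strand at positions 14–22, 61–69.
The reverse primer's reverse complement is CGAGACGCGT, matching at positions 84–93.
Each forward site pairs with the reverse site to give a product ending at position 93: sizes 80, 33 bp.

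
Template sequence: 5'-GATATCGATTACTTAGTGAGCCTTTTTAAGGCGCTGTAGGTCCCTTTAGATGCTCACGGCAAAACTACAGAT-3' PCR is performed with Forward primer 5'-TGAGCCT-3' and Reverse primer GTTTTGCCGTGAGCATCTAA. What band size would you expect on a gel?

49 bp

The forward primer matches the template at positions 17–23.
Taking the reverse complement of GTTTTGCCGTGAGCATCTAA gives TTAGATGCTCACGGCAAAAC, found at positions 46–65 on the template; the primer anneals here to the top strand with its 3' end pointing upstream.
The product runs from position 17 to position 65, so its length is 65 − 17 + 1 = 49 bp.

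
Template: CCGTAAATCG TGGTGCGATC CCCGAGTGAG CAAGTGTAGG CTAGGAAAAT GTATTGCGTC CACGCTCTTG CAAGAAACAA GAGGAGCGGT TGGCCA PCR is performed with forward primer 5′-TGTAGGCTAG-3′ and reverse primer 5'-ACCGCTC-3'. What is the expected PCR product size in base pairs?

56 bp

Scanning the template, TGTAGGCTAG occurs at positions 35–44; this primer anneals to the bottom strand there with its 3' end pointing downstream.
Reverse complement of the reverse primer: GAGCGGT. This occurs on the top strand at positions 84–90.
Product length = (reverse-primer end) − (forward-primer start) + 1 = 90 − 35 + 1 = 56 bp.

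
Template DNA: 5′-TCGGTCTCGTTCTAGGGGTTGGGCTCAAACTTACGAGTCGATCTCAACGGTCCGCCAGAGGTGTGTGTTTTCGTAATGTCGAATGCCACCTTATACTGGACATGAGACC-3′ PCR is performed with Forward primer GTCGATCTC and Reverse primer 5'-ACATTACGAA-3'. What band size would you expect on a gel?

43 bp

The forward primer matches the template at positions 37–45.
The reverse primer's reverse complement is TTCGTAATGT, which matches the template at positions 70–79.
Product length = (reverse-primer end) − (forward-primer start) + 1 = 79 − 37 + 1 = 43 bp.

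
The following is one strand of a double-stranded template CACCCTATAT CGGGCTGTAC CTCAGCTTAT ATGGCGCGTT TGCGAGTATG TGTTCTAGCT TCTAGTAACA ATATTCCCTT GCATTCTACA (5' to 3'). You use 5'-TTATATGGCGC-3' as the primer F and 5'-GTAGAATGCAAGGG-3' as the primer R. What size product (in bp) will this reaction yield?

63 bp

Forward primer TTATATGGCGC is found on the top strand at positions 27–37.
Reverse complement of the reverse primer: CCCTTGCATTCTAC. This occurs on the top strand at positions 76–89.
Product length = (reverse-primer end) − (forward-primer start) + 1 = 89 − 27 + 1 = 63 bp.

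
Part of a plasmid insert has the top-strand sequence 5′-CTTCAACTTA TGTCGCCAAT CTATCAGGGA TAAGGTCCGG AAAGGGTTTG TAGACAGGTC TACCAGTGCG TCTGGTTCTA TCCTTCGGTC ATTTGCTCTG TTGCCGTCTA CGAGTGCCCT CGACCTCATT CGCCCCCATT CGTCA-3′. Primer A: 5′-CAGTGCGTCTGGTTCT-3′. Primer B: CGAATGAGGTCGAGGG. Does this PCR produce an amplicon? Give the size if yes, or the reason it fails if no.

Yes — a 69 bp product.

Primer A (CAGTGCGTCTGGTTCT) matches the top strand at positions 64–79; it acts as a forward primer.
Primer B's reverse complement is CCCTCGACCTCATTCG, matching the top strand at positions 117–132; it acts as a reverse primer.
The 3' ends face each other across positions 64–132, giving a 69 bp product.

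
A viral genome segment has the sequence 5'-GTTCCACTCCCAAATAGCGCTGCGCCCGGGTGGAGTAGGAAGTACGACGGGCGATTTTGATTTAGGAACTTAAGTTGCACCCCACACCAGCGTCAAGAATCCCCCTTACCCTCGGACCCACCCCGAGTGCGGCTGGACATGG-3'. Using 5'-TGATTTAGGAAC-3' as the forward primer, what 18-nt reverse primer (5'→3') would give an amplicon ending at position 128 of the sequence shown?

5'-ACTCGGGGTGGGTCCGAG-3'

The forward primer binds at positions 58–69; the product's 3' end on the top strand is position 128.
The reverse primer anneals to the top strand over positions 111–128, i.e. to CTCGGACCCACCCCGAGT.
Its sequence written 5'→3' is the reverse complement: ACTCGGGGTGGGTCCGAG.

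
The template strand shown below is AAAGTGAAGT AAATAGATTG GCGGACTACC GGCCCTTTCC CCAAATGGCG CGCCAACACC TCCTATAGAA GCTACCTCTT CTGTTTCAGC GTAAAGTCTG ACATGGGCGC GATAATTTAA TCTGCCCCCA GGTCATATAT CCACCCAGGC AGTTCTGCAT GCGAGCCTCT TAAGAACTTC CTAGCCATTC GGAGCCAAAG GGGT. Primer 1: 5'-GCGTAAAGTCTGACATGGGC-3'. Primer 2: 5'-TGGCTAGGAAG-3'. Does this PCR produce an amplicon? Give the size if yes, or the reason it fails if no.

Primer 1 (GCGTAAAGTCTGACATGGGC) matches the top strand at positions 89–108; it acts as a forward primer.
Primer 2's reverse complement is CTTCCTAGCCA, matching the top strand at positions 177–187; it acts as a reverse primer.
The 3' ends face each other across positions 89–187, giving a 99 bp product.

Yes — a 99 bp product.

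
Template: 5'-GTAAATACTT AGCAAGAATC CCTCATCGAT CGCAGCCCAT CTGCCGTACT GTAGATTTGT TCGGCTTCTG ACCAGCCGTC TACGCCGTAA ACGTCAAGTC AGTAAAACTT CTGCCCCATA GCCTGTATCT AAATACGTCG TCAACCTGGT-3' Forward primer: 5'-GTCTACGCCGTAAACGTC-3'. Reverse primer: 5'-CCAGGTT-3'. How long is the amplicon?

72 bp

Forward primer GTCTACGCCGTAAACGTC is found on the top strand at positions 78–95.
The reverse primer's reverse complement is AACCTGG, which matches the template at positions 143–149.
Amplicon spans positions 78–149: 72 bp.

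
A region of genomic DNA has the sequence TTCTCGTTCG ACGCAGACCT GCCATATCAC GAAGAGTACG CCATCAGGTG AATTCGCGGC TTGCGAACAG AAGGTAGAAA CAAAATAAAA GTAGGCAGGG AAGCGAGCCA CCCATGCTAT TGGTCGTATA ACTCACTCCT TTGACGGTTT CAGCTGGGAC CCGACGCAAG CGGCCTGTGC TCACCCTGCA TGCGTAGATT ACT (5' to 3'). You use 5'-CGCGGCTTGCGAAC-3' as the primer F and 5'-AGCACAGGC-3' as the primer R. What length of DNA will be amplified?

127 bp

Forward primer CGCGGCTTGCGAAC is found on the top strand at positions 55–68.
Taking the reverse complement of AGCACAGGC gives GCCTGTGCT, found at positions 173–181 on the template; the primer anneals here to the top strand with its 3' end pointing upstream.
Amplicon spans positions 55–181: 127 bp.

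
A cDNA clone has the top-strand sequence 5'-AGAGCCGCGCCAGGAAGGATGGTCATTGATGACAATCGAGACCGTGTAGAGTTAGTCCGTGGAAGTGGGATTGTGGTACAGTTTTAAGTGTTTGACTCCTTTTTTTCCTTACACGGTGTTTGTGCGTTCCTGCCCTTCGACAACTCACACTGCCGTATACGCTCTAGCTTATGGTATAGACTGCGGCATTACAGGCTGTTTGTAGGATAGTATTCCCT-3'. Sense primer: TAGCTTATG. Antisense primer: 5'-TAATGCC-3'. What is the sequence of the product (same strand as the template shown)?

5'-TAGCTTATGGTATAGACTGCGGCATTA-3'

Forward primer TAGCTTATG is found on the top strand at positions 165–173.
Reverse complement of the reverse primer: GGCATTA. This occurs on the top strand at positions 185–191.
The product is the template from position 165 through 191 (27 bp).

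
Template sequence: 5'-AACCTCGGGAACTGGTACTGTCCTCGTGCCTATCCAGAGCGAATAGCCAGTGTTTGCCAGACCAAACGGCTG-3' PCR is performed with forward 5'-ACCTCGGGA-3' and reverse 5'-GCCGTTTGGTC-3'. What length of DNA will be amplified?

69 bp

Forward primer ACCTCGGGA is found on the top strand at positions 2–10.
Reverse complement of the reverse primer: GACCAAACGGC. This occurs on the top strand at positions 60–70.
The product runs from position 2 to position 70, so its length is 70 − 2 + 1 = 69 bp.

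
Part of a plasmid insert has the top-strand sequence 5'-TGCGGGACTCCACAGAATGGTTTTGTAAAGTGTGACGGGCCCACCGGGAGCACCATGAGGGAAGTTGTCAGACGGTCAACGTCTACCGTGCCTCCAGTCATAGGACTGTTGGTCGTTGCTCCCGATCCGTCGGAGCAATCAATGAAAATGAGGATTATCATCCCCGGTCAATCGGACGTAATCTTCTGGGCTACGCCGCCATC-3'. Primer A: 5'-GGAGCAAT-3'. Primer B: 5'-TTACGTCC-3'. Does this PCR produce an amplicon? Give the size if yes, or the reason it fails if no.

Primer A (GGAGCAAT) matches the top strand at positions 132–139; it acts as a forward primer.
Primer B's reverse complement is GGACGTAA, matching the top strand at positions 174–181; it acts as a reverse primer.
The 3' ends face each other across positions 132–181, giving a 50 bp product.

Yes — a 50 bp product.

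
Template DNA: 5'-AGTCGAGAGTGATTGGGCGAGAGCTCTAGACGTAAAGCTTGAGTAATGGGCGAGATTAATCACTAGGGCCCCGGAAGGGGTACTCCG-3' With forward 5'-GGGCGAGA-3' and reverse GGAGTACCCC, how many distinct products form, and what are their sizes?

Two products: 72 bp, 39 bp

The forward primer GGGCGAGA matches the top strand at positions 15–22, 48–55.
The reverse primer's reverse complement is GGGGTACTCC, matching at positions 77–86.
Each forward site pairs with the reverse site to give a product ending at position 86: sizes 72, 39 bp.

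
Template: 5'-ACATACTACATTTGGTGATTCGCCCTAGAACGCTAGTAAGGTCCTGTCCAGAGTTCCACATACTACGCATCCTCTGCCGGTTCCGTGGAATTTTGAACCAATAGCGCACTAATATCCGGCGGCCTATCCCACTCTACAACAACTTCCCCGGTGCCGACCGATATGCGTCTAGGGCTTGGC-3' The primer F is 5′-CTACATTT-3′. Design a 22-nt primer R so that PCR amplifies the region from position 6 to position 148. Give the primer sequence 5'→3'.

The product's 3' end on the top strand is position 148.
The reverse primer anneals to the top strand over positions 127–148, i.e. to TCCCACTCTACAACAACTTCCC.
Its sequence written 5'→3' is the reverse complement: GGGAAGTTGTTGTAGAGTGGGA.

5'-GGGAAGTTGTTGTAGAGTGGGA-3'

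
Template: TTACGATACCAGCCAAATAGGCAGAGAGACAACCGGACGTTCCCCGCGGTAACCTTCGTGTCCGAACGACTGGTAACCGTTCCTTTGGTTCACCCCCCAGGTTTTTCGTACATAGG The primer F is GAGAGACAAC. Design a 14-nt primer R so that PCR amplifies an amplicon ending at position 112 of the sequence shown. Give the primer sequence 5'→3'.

5'-TGTACGAAAAACCT-3'

The forward primer binds at positions 24–33; the product's 3' end on the top strand is position 112.
The reverse primer anneals to the top strand over positions 99–112, i.e. to AGGTTTTTCGTACA.
Its sequence written 5'→3' is the reverse complement: TGTACGAAAAACCT.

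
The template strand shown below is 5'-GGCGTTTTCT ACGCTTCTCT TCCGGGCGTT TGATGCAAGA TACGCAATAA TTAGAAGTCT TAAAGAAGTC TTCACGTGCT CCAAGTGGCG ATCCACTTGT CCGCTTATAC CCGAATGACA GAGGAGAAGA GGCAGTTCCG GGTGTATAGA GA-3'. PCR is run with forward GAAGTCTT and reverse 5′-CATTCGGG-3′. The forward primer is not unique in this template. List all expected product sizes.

The forward primer GAAGTCTT matches the top strand at positions 54–61, 65–72.
The reverse primer's reverse complement is CCCGAATG, matching at positions 110–117.
Each forward site pairs with the reverse site to give a product ending at position 117: sizes 64, 53 bp.

64 bp, 53 bp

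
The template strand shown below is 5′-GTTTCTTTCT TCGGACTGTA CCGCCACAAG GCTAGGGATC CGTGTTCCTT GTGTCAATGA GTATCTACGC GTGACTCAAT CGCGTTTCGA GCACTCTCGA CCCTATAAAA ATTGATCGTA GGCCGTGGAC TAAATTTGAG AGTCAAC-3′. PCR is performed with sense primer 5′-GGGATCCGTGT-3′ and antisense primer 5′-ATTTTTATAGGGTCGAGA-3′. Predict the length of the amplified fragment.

Forward primer GGGATCCGTGT is found on the top strand at positions 35–45.
Taking the reverse complement of ATTTTTATAGGGTCGAGA gives TCTCGACCCTATAAAAAT, found at positions 95–112 on the template; the primer anneals here to the top strand with its 3' end pointing upstream.
Product length = (reverse-primer end) − (forward-primer start) + 1 = 112 − 35 + 1 = 78 bp.

78 bp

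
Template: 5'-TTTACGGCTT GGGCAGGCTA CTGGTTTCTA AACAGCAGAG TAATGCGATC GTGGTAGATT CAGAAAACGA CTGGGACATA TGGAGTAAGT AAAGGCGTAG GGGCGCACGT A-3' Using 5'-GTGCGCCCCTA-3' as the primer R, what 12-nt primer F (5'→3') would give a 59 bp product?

The reverse primer's reverse complement TAGGGGCGCAC matches the template at positions 98–108, so the product ends at position 108.
A 59 bp product then starts at position 108 − 59 + 1 = 50.
The forward primer is identical to the top strand there: CGTGGTAGATTC.

5'-CGTGGTAGATTC-3'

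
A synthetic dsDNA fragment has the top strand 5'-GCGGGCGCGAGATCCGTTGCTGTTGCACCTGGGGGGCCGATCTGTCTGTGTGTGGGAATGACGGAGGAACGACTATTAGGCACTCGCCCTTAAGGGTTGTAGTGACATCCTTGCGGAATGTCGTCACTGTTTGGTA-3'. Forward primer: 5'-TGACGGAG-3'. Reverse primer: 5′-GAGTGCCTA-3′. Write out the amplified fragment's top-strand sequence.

Scanning the template, TGACGGAG occurs at positions 59–66; this primer anneals to the bottom strand there with its 3' end pointing downstream.
The reverse primer's reverse complement is TAGGCACTC, which matches the template at positions 77–85.
The product is the template from position 59 through 85 (27 bp).

5'-TGACGGAGGAACGACTATTAGGCACTC-3'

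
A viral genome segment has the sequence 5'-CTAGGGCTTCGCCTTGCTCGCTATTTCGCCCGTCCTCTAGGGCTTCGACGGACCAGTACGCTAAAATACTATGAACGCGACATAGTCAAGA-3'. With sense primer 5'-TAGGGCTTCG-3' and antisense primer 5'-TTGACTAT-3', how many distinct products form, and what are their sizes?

The forward primer TAGGGCTTCG matches the top strand at positions 2–11, 38–47.
The reverse primer's reverse complement is ATAGTCAA, matching at positions 82–89.
Each forward site pairs with the reverse site to give a product ending at position 89: sizes 88, 52 bp.

Two products: 88 bp, 52 bp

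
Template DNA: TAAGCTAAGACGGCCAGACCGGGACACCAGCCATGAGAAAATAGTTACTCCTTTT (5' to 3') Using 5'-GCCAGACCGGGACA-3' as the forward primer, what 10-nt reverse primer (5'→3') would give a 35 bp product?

5'-TAACTATTTT-3'

The forward primer binds at positions 13–26, so a 35 bp product ends at position 13 + 35 − 1 = 47.
The reverse primer anneals to the top strand over positions 38–47, i.e. to AAAATAGTTA.
Its sequence written 5'→3' is the reverse complement: TAACTATTTT.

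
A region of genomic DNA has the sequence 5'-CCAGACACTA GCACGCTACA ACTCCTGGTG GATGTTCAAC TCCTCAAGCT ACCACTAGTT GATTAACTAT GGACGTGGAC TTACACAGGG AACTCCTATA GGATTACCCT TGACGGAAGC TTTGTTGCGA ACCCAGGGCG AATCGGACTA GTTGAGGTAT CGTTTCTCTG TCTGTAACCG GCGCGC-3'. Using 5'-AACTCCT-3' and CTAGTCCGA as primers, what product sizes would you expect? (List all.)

132 bp, 114 bp, 61 bp

The forward primer AACTCCT matches the top strand at positions 20–26, 38–44, 91–97.
The reverse primer's reverse complement is TCGGACTAG, matching at positions 143–151.
Each forward site pairs with the reverse site to give a product ending at position 151: sizes 132, 114, 61 bp.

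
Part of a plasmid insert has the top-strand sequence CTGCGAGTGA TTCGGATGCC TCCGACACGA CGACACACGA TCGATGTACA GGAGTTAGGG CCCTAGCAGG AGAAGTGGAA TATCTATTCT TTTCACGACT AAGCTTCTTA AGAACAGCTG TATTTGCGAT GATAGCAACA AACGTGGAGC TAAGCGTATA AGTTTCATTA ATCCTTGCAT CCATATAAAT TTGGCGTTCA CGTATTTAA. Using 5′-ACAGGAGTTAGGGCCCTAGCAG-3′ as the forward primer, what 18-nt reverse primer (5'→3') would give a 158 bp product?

The forward primer binds at positions 48–69, so a 158 bp product ends at position 48 + 158 − 1 = 205.
The reverse primer anneals to the top strand over positions 188–205, i.e. to AATTTGGCGTTCACGTAT.
Its sequence written 5'→3' is the reverse complement: ATACGTGAACGCCAAATT.

5'-ATACGTGAACGCCAAATT-3'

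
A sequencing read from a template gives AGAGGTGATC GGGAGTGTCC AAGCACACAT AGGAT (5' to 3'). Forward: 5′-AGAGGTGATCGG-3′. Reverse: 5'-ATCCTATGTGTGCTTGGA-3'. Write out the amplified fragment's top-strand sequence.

Scanning the template, AGAGGTGATCGG occurs at positions 1–12; this primer anneals to the bottom strand there with its 3' end pointing downstream.
The reverse primer's reverse complement is TCCAAGCACACATAGGAT, which matches the template at positions 18–35.
The product is the template from position 1 through 35 (35 bp).

5'-AGAGGTGATCGGGAGTGTCCAAGCACACATAGGAT-3'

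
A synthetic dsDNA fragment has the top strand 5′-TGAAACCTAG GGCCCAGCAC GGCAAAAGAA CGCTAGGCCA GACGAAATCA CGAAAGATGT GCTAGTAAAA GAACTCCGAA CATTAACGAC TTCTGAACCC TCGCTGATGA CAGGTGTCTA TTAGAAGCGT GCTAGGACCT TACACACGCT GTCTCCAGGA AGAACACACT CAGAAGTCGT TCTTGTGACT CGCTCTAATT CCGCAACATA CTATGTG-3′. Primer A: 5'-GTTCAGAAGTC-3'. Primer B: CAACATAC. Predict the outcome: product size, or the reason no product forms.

No product — the primers' 3' ends point away from each other.

Primer A (GTTCAGAAGTC) has reverse complement GACTTCTGAAC, which matches the top strand at positions 88–98; primer A anneals to the top strand there with its 3' end pointing upstream toward position 88.
Primer B (CAACATAC) matches the top strand directly at positions 204–211; it anneals to the bottom strand with its 3' end pointing downstream toward position 211.
The 3' ends diverge (primer A extends toward position 1, primer B toward position 217), so the primers never converge on a shared product.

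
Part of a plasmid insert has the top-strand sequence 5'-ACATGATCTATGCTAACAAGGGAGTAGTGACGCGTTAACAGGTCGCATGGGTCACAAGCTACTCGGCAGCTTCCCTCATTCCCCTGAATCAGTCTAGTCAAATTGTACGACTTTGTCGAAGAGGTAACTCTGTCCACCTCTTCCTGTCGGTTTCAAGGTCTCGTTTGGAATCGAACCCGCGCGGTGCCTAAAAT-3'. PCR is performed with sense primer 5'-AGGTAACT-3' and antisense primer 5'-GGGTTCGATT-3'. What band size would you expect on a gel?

57 bp

Forward primer AGGTAACT is found on the top strand at positions 122–129.
Reverse complement of the reverse primer: AATCGAACCC. This occurs on the top strand at positions 169–178.
Amplicon spans positions 122–178: 57 bp.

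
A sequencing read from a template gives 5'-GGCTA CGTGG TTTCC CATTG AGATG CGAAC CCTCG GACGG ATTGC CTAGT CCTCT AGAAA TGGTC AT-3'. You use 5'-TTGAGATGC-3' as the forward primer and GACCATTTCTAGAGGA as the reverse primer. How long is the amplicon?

48 bp

Forward primer TTGAGATGC is found on the top strand at positions 18–26.
Taking the reverse complement of GACCATTTCTAGAGGA gives TCCTCTAGAAATGGTC, found at positions 50–65 on the template; the primer anneals here to the top strand with its 3' end pointing upstream.
Product length = (reverse-primer end) − (forward-primer start) + 1 = 65 − 18 + 1 = 48 bp.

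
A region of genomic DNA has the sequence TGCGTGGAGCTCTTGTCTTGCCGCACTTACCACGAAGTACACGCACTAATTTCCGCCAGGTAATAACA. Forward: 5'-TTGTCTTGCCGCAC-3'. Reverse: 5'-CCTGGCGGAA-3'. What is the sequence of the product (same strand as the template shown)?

5'-TTGTCTTGCCGCACTTACCACGAAGTACACGCACTAATTTCCGCCAGG-3'

Scanning the template, TTGTCTTGCCGCAC occurs at positions 13–26; this primer anneals to the bottom strand there with its 3' end pointing downstream.
The reverse primer's reverse complement is TTCCGCCAGG, which matches the template at positions 51–60.
The product is the template from position 13 through 60 (48 bp).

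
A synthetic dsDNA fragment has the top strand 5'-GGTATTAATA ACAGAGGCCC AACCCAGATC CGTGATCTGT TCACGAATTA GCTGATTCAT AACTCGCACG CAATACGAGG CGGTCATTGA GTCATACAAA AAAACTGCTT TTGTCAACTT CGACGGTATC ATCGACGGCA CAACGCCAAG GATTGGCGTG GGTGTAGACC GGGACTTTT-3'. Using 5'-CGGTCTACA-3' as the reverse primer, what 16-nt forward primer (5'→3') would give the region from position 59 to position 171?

5'-ATAACTCGCACGCAAT-3'

The reverse primer's reverse complement TGTAGACCG matches the template at positions 163–171; the product starts at position 59.
The forward primer is identical to the top strand over positions 59–74: ATAACTCGCACGCAAT.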